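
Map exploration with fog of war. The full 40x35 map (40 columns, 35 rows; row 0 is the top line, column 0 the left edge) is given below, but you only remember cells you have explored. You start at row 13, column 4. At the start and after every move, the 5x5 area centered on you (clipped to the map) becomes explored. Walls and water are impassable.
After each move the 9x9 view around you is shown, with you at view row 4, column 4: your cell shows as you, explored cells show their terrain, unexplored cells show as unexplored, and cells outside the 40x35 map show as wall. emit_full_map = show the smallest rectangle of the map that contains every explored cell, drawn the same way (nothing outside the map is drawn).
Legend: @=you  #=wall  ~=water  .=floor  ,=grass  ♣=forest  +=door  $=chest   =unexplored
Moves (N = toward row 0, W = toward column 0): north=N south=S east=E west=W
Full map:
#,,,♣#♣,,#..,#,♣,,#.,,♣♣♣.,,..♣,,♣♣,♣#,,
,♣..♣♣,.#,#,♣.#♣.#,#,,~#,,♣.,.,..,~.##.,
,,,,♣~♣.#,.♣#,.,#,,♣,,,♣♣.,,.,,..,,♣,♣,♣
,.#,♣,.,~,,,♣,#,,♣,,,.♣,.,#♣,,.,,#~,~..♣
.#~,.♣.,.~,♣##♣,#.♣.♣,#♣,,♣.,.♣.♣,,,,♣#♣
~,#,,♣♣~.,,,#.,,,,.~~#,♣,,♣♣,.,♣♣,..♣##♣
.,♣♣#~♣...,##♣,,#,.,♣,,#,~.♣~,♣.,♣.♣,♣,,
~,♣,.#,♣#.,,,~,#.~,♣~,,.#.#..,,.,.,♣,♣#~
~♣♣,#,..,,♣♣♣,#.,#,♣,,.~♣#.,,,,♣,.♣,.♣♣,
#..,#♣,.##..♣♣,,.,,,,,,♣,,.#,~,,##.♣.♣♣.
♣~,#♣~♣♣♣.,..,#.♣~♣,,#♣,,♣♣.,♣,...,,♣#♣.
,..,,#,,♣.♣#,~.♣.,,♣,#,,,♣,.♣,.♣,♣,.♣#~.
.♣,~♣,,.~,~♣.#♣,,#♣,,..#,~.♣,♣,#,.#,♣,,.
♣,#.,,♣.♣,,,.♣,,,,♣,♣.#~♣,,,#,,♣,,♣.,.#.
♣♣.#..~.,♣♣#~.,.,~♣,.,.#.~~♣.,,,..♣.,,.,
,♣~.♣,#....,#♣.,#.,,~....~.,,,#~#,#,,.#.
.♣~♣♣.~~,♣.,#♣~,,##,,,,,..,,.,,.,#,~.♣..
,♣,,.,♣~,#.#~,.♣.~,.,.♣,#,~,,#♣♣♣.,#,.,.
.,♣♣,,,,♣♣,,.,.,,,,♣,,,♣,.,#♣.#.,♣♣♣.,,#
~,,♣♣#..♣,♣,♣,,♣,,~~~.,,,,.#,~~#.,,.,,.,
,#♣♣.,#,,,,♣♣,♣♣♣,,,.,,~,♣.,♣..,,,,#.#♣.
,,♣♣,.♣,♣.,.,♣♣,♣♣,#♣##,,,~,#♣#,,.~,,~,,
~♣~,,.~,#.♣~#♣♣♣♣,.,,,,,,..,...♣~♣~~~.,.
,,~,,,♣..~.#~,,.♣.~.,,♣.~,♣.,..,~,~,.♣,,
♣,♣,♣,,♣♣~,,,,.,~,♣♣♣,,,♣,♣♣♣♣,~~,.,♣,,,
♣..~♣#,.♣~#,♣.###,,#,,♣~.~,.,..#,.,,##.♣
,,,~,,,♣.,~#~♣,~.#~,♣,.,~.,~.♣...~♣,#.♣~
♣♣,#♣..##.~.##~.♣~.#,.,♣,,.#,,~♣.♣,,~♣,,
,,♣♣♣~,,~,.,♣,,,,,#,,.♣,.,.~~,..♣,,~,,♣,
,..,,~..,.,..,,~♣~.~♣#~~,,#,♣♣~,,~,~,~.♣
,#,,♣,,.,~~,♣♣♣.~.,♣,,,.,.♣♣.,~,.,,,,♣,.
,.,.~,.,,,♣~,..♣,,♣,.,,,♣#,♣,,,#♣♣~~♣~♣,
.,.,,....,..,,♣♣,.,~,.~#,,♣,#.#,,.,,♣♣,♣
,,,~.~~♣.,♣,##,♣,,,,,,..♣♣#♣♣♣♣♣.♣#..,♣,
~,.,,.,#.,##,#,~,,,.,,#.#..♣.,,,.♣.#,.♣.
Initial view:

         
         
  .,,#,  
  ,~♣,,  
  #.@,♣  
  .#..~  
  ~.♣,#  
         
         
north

         
         
  ,#♣~♣  
  .,,#,  
  ,~@,,  
  #.,,♣  
  .#..~  
  ~.♣,#  
         

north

         
         
  .,#♣,  
  ,#♣~♣  
  .,@#,  
  ,~♣,,  
  #.,,♣  
  .#..~  
  ~.♣,#  

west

#        
#        
# ..,#♣, 
# ~,#♣~♣ 
# ..@,#, 
# ♣,~♣,, 
# ,#.,,♣ 
#  .#..~ 
#  ~.♣,# 

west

##       
##       
###..,#♣,
##♣~,#♣~♣
##,.@,,#,
##.♣,~♣,,
##♣,#.,,♣
##  .#..~
##  ~.♣,#

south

##       
###..,#♣,
##♣~,#♣~♣
##,..,,#,
##.♣@~♣,,
##♣,#.,,♣
##♣♣.#..~
##  ~.♣,#
##       

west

###      
####..,#♣
###♣~,#♣~
###,..,,#
###.@,~♣,
###♣,#.,,
###♣♣.#..
###  ~.♣,
###      

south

####..,#♣
###♣~,#♣~
###,..,,#
###.♣,~♣,
###♣@#.,,
###♣♣.#..
###,♣~.♣,
###      
###      

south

###♣~,#♣~
###,..,,#
###.♣,~♣,
###♣,#.,,
###♣@.#..
###,♣~.♣,
###.♣~♣  
###      
###      

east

##♣~,#♣~♣
##,..,,#,
##.♣,~♣,,
##♣,#.,,♣
##♣♣@#..~
##,♣~.♣,#
##.♣~♣♣  
##       
##       

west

###♣~,#♣~
###,..,,#
###.♣,~♣,
###♣,#.,,
###♣@.#..
###,♣~.♣,
###.♣~♣♣ 
###      
###      

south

###,..,,#
###.♣,~♣,
###♣,#.,,
###♣♣.#..
###,@~.♣,
###.♣~♣♣ 
###,♣,,  
###      
###      

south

###.♣,~♣,
###♣,#.,,
###♣♣.#..
###,♣~.♣,
###.@~♣♣ 
###,♣,,  
###.,♣♣  
###      
###      

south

###♣,#.,,
###♣♣.#..
###,♣~.♣,
###.♣~♣♣ 
###,@,,  
###.,♣♣  
###~,,♣  
###      
###      

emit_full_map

#..,#♣,
♣~,#♣~♣
,..,,#,
.♣,~♣,,
♣,#.,,♣
♣♣.#..~
,♣~.♣,#
.♣~♣♣  
,@,,   
.,♣♣   
~,,♣   

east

##♣,#.,,♣
##♣♣.#..~
##,♣~.♣,#
##.♣~♣♣  
##,♣@,.  
##.,♣♣,  
##~,,♣♣  
##       
##       

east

#♣,#.,,♣ 
#♣♣.#..~ 
#,♣~.♣,# 
#.♣~♣♣.  
#,♣,@.,  
#.,♣♣,,  
#~,,♣♣#  
#        
#        

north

#.♣,~♣,, 
#♣,#.,,♣ 
#♣♣.#..~ 
#,♣~.♣,# 
#.♣~@♣.  
#,♣,,.,  
#.,♣♣,,  
#~,,♣♣#  
#        

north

#,..,,#, 
#.♣,~♣,, 
#♣,#.,,♣ 
#♣♣.#..~ 
#,♣~@♣,# 
#.♣~♣♣.  
#,♣,,.,  
#.,♣♣,,  
#~,,♣♣#  

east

,..,,#,  
.♣,~♣,,  
♣,#.,,♣  
♣♣.#..~  
,♣~.@,#  
.♣~♣♣.~  
,♣,,.,♣  
.,♣♣,,   
~,,♣♣#   

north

♣~,#♣~♣  
,..,,#,  
.♣,~♣,,  
♣,#.,,♣  
♣♣.#@.~  
,♣~.♣,#  
.♣~♣♣.~  
,♣,,.,♣  
.,♣♣,,   

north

#..,#♣,  
♣~,#♣~♣  
,..,,#,  
.♣,~♣,,  
♣,#.@,♣  
♣♣.#..~  
,♣~.♣,#  
.♣~♣♣.~  
,♣,,.,♣  

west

##..,#♣, 
#♣~,#♣~♣ 
#,..,,#, 
#.♣,~♣,, 
#♣,#@,,♣ 
#♣♣.#..~ 
#,♣~.♣,# 
#.♣~♣♣.~ 
#,♣,,.,♣ 

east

#..,#♣,  
♣~,#♣~♣  
,..,,#,  
.♣,~♣,,  
♣,#.@,♣  
♣♣.#..~  
,♣~.♣,#  
.♣~♣♣.~  
,♣,,.,♣  

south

♣~,#♣~♣  
,..,,#,  
.♣,~♣,,  
♣,#.,,♣  
♣♣.#@.~  
,♣~.♣,#  
.♣~♣♣.~  
,♣,,.,♣  
.,♣♣,,   


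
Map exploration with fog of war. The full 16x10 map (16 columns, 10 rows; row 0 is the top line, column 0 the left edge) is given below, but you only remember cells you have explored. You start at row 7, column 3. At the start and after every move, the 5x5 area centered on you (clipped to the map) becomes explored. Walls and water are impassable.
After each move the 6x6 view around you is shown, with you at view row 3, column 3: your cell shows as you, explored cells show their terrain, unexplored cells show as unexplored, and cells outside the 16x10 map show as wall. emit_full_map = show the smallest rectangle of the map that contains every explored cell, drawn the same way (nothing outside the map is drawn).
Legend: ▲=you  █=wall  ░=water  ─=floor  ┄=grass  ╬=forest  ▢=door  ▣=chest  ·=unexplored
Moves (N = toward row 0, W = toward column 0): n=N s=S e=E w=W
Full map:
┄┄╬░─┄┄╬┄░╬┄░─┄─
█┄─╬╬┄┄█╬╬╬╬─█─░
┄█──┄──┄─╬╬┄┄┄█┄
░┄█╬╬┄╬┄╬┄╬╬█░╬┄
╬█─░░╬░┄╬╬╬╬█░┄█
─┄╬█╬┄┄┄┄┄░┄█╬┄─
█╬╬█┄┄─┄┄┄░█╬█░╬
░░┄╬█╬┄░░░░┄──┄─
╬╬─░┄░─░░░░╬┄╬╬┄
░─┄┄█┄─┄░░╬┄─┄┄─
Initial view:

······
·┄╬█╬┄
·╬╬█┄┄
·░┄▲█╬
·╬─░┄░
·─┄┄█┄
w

█·····
█─┄╬█╬
██╬╬█┄
█░░▲╬█
█╬╬─░┄
█░─┄┄█

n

█·····
█╬█─░░
█─┄╬█╬
██╬▲█┄
█░░┄╬█
█╬╬─░┄

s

█╬█─░░
█─┄╬█╬
██╬╬█┄
█░░▲╬█
█╬╬─░┄
█░─┄┄█

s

█─┄╬█╬
██╬╬█┄
█░░┄╬█
█╬╬▲░┄
█░─┄┄█
██████

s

██╬╬█┄
█░░┄╬█
█╬╬─░┄
█░─▲┄█
██████
██████

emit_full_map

╬█─░░·
─┄╬█╬┄
█╬╬█┄┄
░░┄╬█╬
╬╬─░┄░
░─▲┄█┄

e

█╬╬█┄┄
░░┄╬█╬
╬╬─░┄░
░─┄▲█┄
██████
██████

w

██╬╬█┄
█░░┄╬█
█╬╬─░┄
█░─▲┄█
██████
██████

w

███╬╬█
██░░┄╬
██╬╬─░
██░▲┄┄
██████
██████


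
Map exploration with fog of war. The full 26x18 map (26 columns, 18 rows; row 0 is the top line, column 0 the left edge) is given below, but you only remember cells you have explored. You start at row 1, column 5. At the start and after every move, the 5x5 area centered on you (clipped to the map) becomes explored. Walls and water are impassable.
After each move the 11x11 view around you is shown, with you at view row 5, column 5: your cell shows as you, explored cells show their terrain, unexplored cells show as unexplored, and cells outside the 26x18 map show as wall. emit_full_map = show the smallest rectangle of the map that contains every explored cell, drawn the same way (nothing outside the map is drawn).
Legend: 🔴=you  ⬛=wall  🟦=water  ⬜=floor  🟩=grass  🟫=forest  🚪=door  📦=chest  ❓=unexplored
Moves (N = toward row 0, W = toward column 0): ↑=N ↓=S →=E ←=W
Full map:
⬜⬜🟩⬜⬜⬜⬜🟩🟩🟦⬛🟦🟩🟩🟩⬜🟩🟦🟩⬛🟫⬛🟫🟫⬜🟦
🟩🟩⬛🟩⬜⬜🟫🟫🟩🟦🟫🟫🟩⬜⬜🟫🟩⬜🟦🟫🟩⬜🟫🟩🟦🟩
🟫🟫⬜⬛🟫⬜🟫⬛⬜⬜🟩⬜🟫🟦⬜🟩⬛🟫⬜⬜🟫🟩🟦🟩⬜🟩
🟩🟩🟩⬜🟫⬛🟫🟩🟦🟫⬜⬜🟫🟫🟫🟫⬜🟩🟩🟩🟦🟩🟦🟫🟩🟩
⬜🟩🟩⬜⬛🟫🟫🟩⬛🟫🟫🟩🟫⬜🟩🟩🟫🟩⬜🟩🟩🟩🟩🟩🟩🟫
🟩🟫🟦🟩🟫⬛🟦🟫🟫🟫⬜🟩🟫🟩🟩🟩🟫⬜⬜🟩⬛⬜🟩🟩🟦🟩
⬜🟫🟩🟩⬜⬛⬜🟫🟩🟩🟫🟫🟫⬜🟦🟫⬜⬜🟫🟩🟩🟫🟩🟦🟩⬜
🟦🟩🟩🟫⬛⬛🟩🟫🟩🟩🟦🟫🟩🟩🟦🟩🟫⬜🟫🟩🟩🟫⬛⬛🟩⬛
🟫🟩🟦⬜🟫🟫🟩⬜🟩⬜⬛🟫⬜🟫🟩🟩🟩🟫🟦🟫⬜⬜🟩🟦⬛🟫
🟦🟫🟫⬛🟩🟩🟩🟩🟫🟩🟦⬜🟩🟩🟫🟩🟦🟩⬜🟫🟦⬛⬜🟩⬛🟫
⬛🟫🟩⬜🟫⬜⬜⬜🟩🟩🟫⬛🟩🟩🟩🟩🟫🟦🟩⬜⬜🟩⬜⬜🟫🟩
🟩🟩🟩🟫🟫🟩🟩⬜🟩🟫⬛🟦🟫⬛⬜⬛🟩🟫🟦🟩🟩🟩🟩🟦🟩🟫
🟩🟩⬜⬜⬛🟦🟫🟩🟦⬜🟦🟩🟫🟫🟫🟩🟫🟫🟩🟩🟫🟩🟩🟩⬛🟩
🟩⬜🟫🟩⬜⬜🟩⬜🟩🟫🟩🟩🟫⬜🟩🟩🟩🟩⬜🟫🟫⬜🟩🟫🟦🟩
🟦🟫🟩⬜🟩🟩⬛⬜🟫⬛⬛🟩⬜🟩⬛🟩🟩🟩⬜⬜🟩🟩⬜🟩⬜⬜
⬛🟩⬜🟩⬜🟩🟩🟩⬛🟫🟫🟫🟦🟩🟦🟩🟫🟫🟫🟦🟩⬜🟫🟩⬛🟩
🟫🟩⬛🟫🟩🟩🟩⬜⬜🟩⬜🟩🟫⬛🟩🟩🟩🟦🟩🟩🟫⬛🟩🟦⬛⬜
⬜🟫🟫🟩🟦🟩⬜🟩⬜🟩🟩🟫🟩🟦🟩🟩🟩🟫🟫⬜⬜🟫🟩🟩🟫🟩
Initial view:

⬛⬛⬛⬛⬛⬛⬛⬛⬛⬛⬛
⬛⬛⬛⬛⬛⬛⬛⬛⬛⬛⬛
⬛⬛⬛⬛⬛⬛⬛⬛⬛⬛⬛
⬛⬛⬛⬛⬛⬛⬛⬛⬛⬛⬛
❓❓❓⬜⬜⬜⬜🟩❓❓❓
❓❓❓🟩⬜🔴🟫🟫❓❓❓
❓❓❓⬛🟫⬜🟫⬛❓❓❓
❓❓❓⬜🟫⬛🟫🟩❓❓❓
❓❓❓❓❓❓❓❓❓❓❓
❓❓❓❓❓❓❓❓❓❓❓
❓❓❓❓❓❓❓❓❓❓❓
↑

⬛⬛⬛⬛⬛⬛⬛⬛⬛⬛⬛
⬛⬛⬛⬛⬛⬛⬛⬛⬛⬛⬛
⬛⬛⬛⬛⬛⬛⬛⬛⬛⬛⬛
⬛⬛⬛⬛⬛⬛⬛⬛⬛⬛⬛
⬛⬛⬛⬛⬛⬛⬛⬛⬛⬛⬛
❓❓❓⬜⬜🔴⬜🟩❓❓❓
❓❓❓🟩⬜⬜🟫🟫❓❓❓
❓❓❓⬛🟫⬜🟫⬛❓❓❓
❓❓❓⬜🟫⬛🟫🟩❓❓❓
❓❓❓❓❓❓❓❓❓❓❓
❓❓❓❓❓❓❓❓❓❓❓

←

⬛⬛⬛⬛⬛⬛⬛⬛⬛⬛⬛
⬛⬛⬛⬛⬛⬛⬛⬛⬛⬛⬛
⬛⬛⬛⬛⬛⬛⬛⬛⬛⬛⬛
⬛⬛⬛⬛⬛⬛⬛⬛⬛⬛⬛
⬛⬛⬛⬛⬛⬛⬛⬛⬛⬛⬛
⬛❓❓🟩⬜🔴⬜⬜🟩❓❓
⬛❓❓⬛🟩⬜⬜🟫🟫❓❓
⬛❓❓⬜⬛🟫⬜🟫⬛❓❓
⬛❓❓❓⬜🟫⬛🟫🟩❓❓
⬛❓❓❓❓❓❓❓❓❓❓
⬛❓❓❓❓❓❓❓❓❓❓

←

⬛⬛⬛⬛⬛⬛⬛⬛⬛⬛⬛
⬛⬛⬛⬛⬛⬛⬛⬛⬛⬛⬛
⬛⬛⬛⬛⬛⬛⬛⬛⬛⬛⬛
⬛⬛⬛⬛⬛⬛⬛⬛⬛⬛⬛
⬛⬛⬛⬛⬛⬛⬛⬛⬛⬛⬛
⬛⬛❓⬜🟩🔴⬜⬜⬜🟩❓
⬛⬛❓🟩⬛🟩⬜⬜🟫🟫❓
⬛⬛❓🟫⬜⬛🟫⬜🟫⬛❓
⬛⬛❓❓❓⬜🟫⬛🟫🟩❓
⬛⬛❓❓❓❓❓❓❓❓❓
⬛⬛❓❓❓❓❓❓❓❓❓

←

⬛⬛⬛⬛⬛⬛⬛⬛⬛⬛⬛
⬛⬛⬛⬛⬛⬛⬛⬛⬛⬛⬛
⬛⬛⬛⬛⬛⬛⬛⬛⬛⬛⬛
⬛⬛⬛⬛⬛⬛⬛⬛⬛⬛⬛
⬛⬛⬛⬛⬛⬛⬛⬛⬛⬛⬛
⬛⬛⬛⬜⬜🔴⬜⬜⬜⬜🟩
⬛⬛⬛🟩🟩⬛🟩⬜⬜🟫🟫
⬛⬛⬛🟫🟫⬜⬛🟫⬜🟫⬛
⬛⬛⬛❓❓❓⬜🟫⬛🟫🟩
⬛⬛⬛❓❓❓❓❓❓❓❓
⬛⬛⬛❓❓❓❓❓❓❓❓

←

⬛⬛⬛⬛⬛⬛⬛⬛⬛⬛⬛
⬛⬛⬛⬛⬛⬛⬛⬛⬛⬛⬛
⬛⬛⬛⬛⬛⬛⬛⬛⬛⬛⬛
⬛⬛⬛⬛⬛⬛⬛⬛⬛⬛⬛
⬛⬛⬛⬛⬛⬛⬛⬛⬛⬛⬛
⬛⬛⬛⬛⬜🔴🟩⬜⬜⬜⬜
⬛⬛⬛⬛🟩🟩⬛🟩⬜⬜🟫
⬛⬛⬛⬛🟫🟫⬜⬛🟫⬜🟫
⬛⬛⬛⬛❓❓❓⬜🟫⬛🟫
⬛⬛⬛⬛❓❓❓❓❓❓❓
⬛⬛⬛⬛❓❓❓❓❓❓❓

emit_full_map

⬜🔴🟩⬜⬜⬜⬜🟩
🟩🟩⬛🟩⬜⬜🟫🟫
🟫🟫⬜⬛🟫⬜🟫⬛
❓❓❓⬜🟫⬛🟫🟩

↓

⬛⬛⬛⬛⬛⬛⬛⬛⬛⬛⬛
⬛⬛⬛⬛⬛⬛⬛⬛⬛⬛⬛
⬛⬛⬛⬛⬛⬛⬛⬛⬛⬛⬛
⬛⬛⬛⬛⬛⬛⬛⬛⬛⬛⬛
⬛⬛⬛⬛⬜⬜🟩⬜⬜⬜⬜
⬛⬛⬛⬛🟩🔴⬛🟩⬜⬜🟫
⬛⬛⬛⬛🟫🟫⬜⬛🟫⬜🟫
⬛⬛⬛⬛🟩🟩🟩⬜🟫⬛🟫
⬛⬛⬛⬛❓❓❓❓❓❓❓
⬛⬛⬛⬛❓❓❓❓❓❓❓
⬛⬛⬛⬛❓❓❓❓❓❓❓

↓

⬛⬛⬛⬛⬛⬛⬛⬛⬛⬛⬛
⬛⬛⬛⬛⬛⬛⬛⬛⬛⬛⬛
⬛⬛⬛⬛⬛⬛⬛⬛⬛⬛⬛
⬛⬛⬛⬛⬜⬜🟩⬜⬜⬜⬜
⬛⬛⬛⬛🟩🟩⬛🟩⬜⬜🟫
⬛⬛⬛⬛🟫🔴⬜⬛🟫⬜🟫
⬛⬛⬛⬛🟩🟩🟩⬜🟫⬛🟫
⬛⬛⬛⬛⬜🟩🟩⬜❓❓❓
⬛⬛⬛⬛❓❓❓❓❓❓❓
⬛⬛⬛⬛❓❓❓❓❓❓❓
⬛⬛⬛⬛❓❓❓❓❓❓❓

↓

⬛⬛⬛⬛⬛⬛⬛⬛⬛⬛⬛
⬛⬛⬛⬛⬛⬛⬛⬛⬛⬛⬛
⬛⬛⬛⬛⬜⬜🟩⬜⬜⬜⬜
⬛⬛⬛⬛🟩🟩⬛🟩⬜⬜🟫
⬛⬛⬛⬛🟫🟫⬜⬛🟫⬜🟫
⬛⬛⬛⬛🟩🔴🟩⬜🟫⬛🟫
⬛⬛⬛⬛⬜🟩🟩⬜❓❓❓
⬛⬛⬛⬛🟩🟫🟦🟩❓❓❓
⬛⬛⬛⬛❓❓❓❓❓❓❓
⬛⬛⬛⬛❓❓❓❓❓❓❓
⬛⬛⬛⬛❓❓❓❓❓❓❓

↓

⬛⬛⬛⬛⬛⬛⬛⬛⬛⬛⬛
⬛⬛⬛⬛⬜⬜🟩⬜⬜⬜⬜
⬛⬛⬛⬛🟩🟩⬛🟩⬜⬜🟫
⬛⬛⬛⬛🟫🟫⬜⬛🟫⬜🟫
⬛⬛⬛⬛🟩🟩🟩⬜🟫⬛🟫
⬛⬛⬛⬛⬜🔴🟩⬜❓❓❓
⬛⬛⬛⬛🟩🟫🟦🟩❓❓❓
⬛⬛⬛⬛⬜🟫🟩🟩❓❓❓
⬛⬛⬛⬛❓❓❓❓❓❓❓
⬛⬛⬛⬛❓❓❓❓❓❓❓
⬛⬛⬛⬛❓❓❓❓❓❓❓

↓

⬛⬛⬛⬛⬜⬜🟩⬜⬜⬜⬜
⬛⬛⬛⬛🟩🟩⬛🟩⬜⬜🟫
⬛⬛⬛⬛🟫🟫⬜⬛🟫⬜🟫
⬛⬛⬛⬛🟩🟩🟩⬜🟫⬛🟫
⬛⬛⬛⬛⬜🟩🟩⬜❓❓❓
⬛⬛⬛⬛🟩🔴🟦🟩❓❓❓
⬛⬛⬛⬛⬜🟫🟩🟩❓❓❓
⬛⬛⬛⬛🟦🟩🟩🟫❓❓❓
⬛⬛⬛⬛❓❓❓❓❓❓❓
⬛⬛⬛⬛❓❓❓❓❓❓❓
⬛⬛⬛⬛❓❓❓❓❓❓❓

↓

⬛⬛⬛⬛🟩🟩⬛🟩⬜⬜🟫
⬛⬛⬛⬛🟫🟫⬜⬛🟫⬜🟫
⬛⬛⬛⬛🟩🟩🟩⬜🟫⬛🟫
⬛⬛⬛⬛⬜🟩🟩⬜❓❓❓
⬛⬛⬛⬛🟩🟫🟦🟩❓❓❓
⬛⬛⬛⬛⬜🔴🟩🟩❓❓❓
⬛⬛⬛⬛🟦🟩🟩🟫❓❓❓
⬛⬛⬛⬛🟫🟩🟦⬜❓❓❓
⬛⬛⬛⬛❓❓❓❓❓❓❓
⬛⬛⬛⬛❓❓❓❓❓❓❓
⬛⬛⬛⬛❓❓❓❓❓❓❓

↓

⬛⬛⬛⬛🟫🟫⬜⬛🟫⬜🟫
⬛⬛⬛⬛🟩🟩🟩⬜🟫⬛🟫
⬛⬛⬛⬛⬜🟩🟩⬜❓❓❓
⬛⬛⬛⬛🟩🟫🟦🟩❓❓❓
⬛⬛⬛⬛⬜🟫🟩🟩❓❓❓
⬛⬛⬛⬛🟦🔴🟩🟫❓❓❓
⬛⬛⬛⬛🟫🟩🟦⬜❓❓❓
⬛⬛⬛⬛🟦🟫🟫⬛❓❓❓
⬛⬛⬛⬛❓❓❓❓❓❓❓
⬛⬛⬛⬛❓❓❓❓❓❓❓
⬛⬛⬛⬛❓❓❓❓❓❓❓

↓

⬛⬛⬛⬛🟩🟩🟩⬜🟫⬛🟫
⬛⬛⬛⬛⬜🟩🟩⬜❓❓❓
⬛⬛⬛⬛🟩🟫🟦🟩❓❓❓
⬛⬛⬛⬛⬜🟫🟩🟩❓❓❓
⬛⬛⬛⬛🟦🟩🟩🟫❓❓❓
⬛⬛⬛⬛🟫🔴🟦⬜❓❓❓
⬛⬛⬛⬛🟦🟫🟫⬛❓❓❓
⬛⬛⬛⬛⬛🟫🟩⬜❓❓❓
⬛⬛⬛⬛❓❓❓❓❓❓❓
⬛⬛⬛⬛❓❓❓❓❓❓❓
⬛⬛⬛⬛❓❓❓❓❓❓❓

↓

⬛⬛⬛⬛⬜🟩🟩⬜❓❓❓
⬛⬛⬛⬛🟩🟫🟦🟩❓❓❓
⬛⬛⬛⬛⬜🟫🟩🟩❓❓❓
⬛⬛⬛⬛🟦🟩🟩🟫❓❓❓
⬛⬛⬛⬛🟫🟩🟦⬜❓❓❓
⬛⬛⬛⬛🟦🔴🟫⬛❓❓❓
⬛⬛⬛⬛⬛🟫🟩⬜❓❓❓
⬛⬛⬛⬛🟩🟩🟩🟫❓❓❓
⬛⬛⬛⬛❓❓❓❓❓❓❓
⬛⬛⬛⬛❓❓❓❓❓❓❓
⬛⬛⬛⬛❓❓❓❓❓❓❓

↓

⬛⬛⬛⬛🟩🟫🟦🟩❓❓❓
⬛⬛⬛⬛⬜🟫🟩🟩❓❓❓
⬛⬛⬛⬛🟦🟩🟩🟫❓❓❓
⬛⬛⬛⬛🟫🟩🟦⬜❓❓❓
⬛⬛⬛⬛🟦🟫🟫⬛❓❓❓
⬛⬛⬛⬛⬛🔴🟩⬜❓❓❓
⬛⬛⬛⬛🟩🟩🟩🟫❓❓❓
⬛⬛⬛⬛🟩🟩⬜⬜❓❓❓
⬛⬛⬛⬛❓❓❓❓❓❓❓
⬛⬛⬛⬛❓❓❓❓❓❓❓
⬛⬛⬛⬛❓❓❓❓❓❓❓

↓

⬛⬛⬛⬛⬜🟫🟩🟩❓❓❓
⬛⬛⬛⬛🟦🟩🟩🟫❓❓❓
⬛⬛⬛⬛🟫🟩🟦⬜❓❓❓
⬛⬛⬛⬛🟦🟫🟫⬛❓❓❓
⬛⬛⬛⬛⬛🟫🟩⬜❓❓❓
⬛⬛⬛⬛🟩🔴🟩🟫❓❓❓
⬛⬛⬛⬛🟩🟩⬜⬜❓❓❓
⬛⬛⬛⬛🟩⬜🟫🟩❓❓❓
⬛⬛⬛⬛❓❓❓❓❓❓❓
⬛⬛⬛⬛❓❓❓❓❓❓❓
⬛⬛⬛⬛❓❓❓❓❓❓❓

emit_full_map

⬜⬜🟩⬜⬜⬜⬜🟩
🟩🟩⬛🟩⬜⬜🟫🟫
🟫🟫⬜⬛🟫⬜🟫⬛
🟩🟩🟩⬜🟫⬛🟫🟩
⬜🟩🟩⬜❓❓❓❓
🟩🟫🟦🟩❓❓❓❓
⬜🟫🟩🟩❓❓❓❓
🟦🟩🟩🟫❓❓❓❓
🟫🟩🟦⬜❓❓❓❓
🟦🟫🟫⬛❓❓❓❓
⬛🟫🟩⬜❓❓❓❓
🟩🔴🟩🟫❓❓❓❓
🟩🟩⬜⬜❓❓❓❓
🟩⬜🟫🟩❓❓❓❓

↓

⬛⬛⬛⬛🟦🟩🟩🟫❓❓❓
⬛⬛⬛⬛🟫🟩🟦⬜❓❓❓
⬛⬛⬛⬛🟦🟫🟫⬛❓❓❓
⬛⬛⬛⬛⬛🟫🟩⬜❓❓❓
⬛⬛⬛⬛🟩🟩🟩🟫❓❓❓
⬛⬛⬛⬛🟩🔴⬜⬜❓❓❓
⬛⬛⬛⬛🟩⬜🟫🟩❓❓❓
⬛⬛⬛⬛🟦🟫🟩⬜❓❓❓
⬛⬛⬛⬛❓❓❓❓❓❓❓
⬛⬛⬛⬛❓❓❓❓❓❓❓
⬛⬛⬛⬛❓❓❓❓❓❓❓

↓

⬛⬛⬛⬛🟫🟩🟦⬜❓❓❓
⬛⬛⬛⬛🟦🟫🟫⬛❓❓❓
⬛⬛⬛⬛⬛🟫🟩⬜❓❓❓
⬛⬛⬛⬛🟩🟩🟩🟫❓❓❓
⬛⬛⬛⬛🟩🟩⬜⬜❓❓❓
⬛⬛⬛⬛🟩🔴🟫🟩❓❓❓
⬛⬛⬛⬛🟦🟫🟩⬜❓❓❓
⬛⬛⬛⬛⬛🟩⬜🟩❓❓❓
⬛⬛⬛⬛❓❓❓❓❓❓❓
⬛⬛⬛⬛❓❓❓❓❓❓❓
⬛⬛⬛⬛⬛⬛⬛⬛⬛⬛⬛

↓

⬛⬛⬛⬛🟦🟫🟫⬛❓❓❓
⬛⬛⬛⬛⬛🟫🟩⬜❓❓❓
⬛⬛⬛⬛🟩🟩🟩🟫❓❓❓
⬛⬛⬛⬛🟩🟩⬜⬜❓❓❓
⬛⬛⬛⬛🟩⬜🟫🟩❓❓❓
⬛⬛⬛⬛🟦🔴🟩⬜❓❓❓
⬛⬛⬛⬛⬛🟩⬜🟩❓❓❓
⬛⬛⬛⬛🟫🟩⬛🟫❓❓❓
⬛⬛⬛⬛❓❓❓❓❓❓❓
⬛⬛⬛⬛⬛⬛⬛⬛⬛⬛⬛
⬛⬛⬛⬛⬛⬛⬛⬛⬛⬛⬛

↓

⬛⬛⬛⬛⬛🟫🟩⬜❓❓❓
⬛⬛⬛⬛🟩🟩🟩🟫❓❓❓
⬛⬛⬛⬛🟩🟩⬜⬜❓❓❓
⬛⬛⬛⬛🟩⬜🟫🟩❓❓❓
⬛⬛⬛⬛🟦🟫🟩⬜❓❓❓
⬛⬛⬛⬛⬛🔴⬜🟩❓❓❓
⬛⬛⬛⬛🟫🟩⬛🟫❓❓❓
⬛⬛⬛⬛⬜🟫🟫🟩❓❓❓
⬛⬛⬛⬛⬛⬛⬛⬛⬛⬛⬛
⬛⬛⬛⬛⬛⬛⬛⬛⬛⬛⬛
⬛⬛⬛⬛⬛⬛⬛⬛⬛⬛⬛

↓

⬛⬛⬛⬛🟩🟩🟩🟫❓❓❓
⬛⬛⬛⬛🟩🟩⬜⬜❓❓❓
⬛⬛⬛⬛🟩⬜🟫🟩❓❓❓
⬛⬛⬛⬛🟦🟫🟩⬜❓❓❓
⬛⬛⬛⬛⬛🟩⬜🟩❓❓❓
⬛⬛⬛⬛🟫🔴⬛🟫❓❓❓
⬛⬛⬛⬛⬜🟫🟫🟩❓❓❓
⬛⬛⬛⬛⬛⬛⬛⬛⬛⬛⬛
⬛⬛⬛⬛⬛⬛⬛⬛⬛⬛⬛
⬛⬛⬛⬛⬛⬛⬛⬛⬛⬛⬛
⬛⬛⬛⬛⬛⬛⬛⬛⬛⬛⬛

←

⬛⬛⬛⬛⬛🟩🟩🟩🟫❓❓
⬛⬛⬛⬛⬛🟩🟩⬜⬜❓❓
⬛⬛⬛⬛⬛🟩⬜🟫🟩❓❓
⬛⬛⬛⬛⬛🟦🟫🟩⬜❓❓
⬛⬛⬛⬛⬛⬛🟩⬜🟩❓❓
⬛⬛⬛⬛⬛🔴🟩⬛🟫❓❓
⬛⬛⬛⬛⬛⬜🟫🟫🟩❓❓
⬛⬛⬛⬛⬛⬛⬛⬛⬛⬛⬛
⬛⬛⬛⬛⬛⬛⬛⬛⬛⬛⬛
⬛⬛⬛⬛⬛⬛⬛⬛⬛⬛⬛
⬛⬛⬛⬛⬛⬛⬛⬛⬛⬛⬛

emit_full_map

⬜⬜🟩⬜⬜⬜⬜🟩
🟩🟩⬛🟩⬜⬜🟫🟫
🟫🟫⬜⬛🟫⬜🟫⬛
🟩🟩🟩⬜🟫⬛🟫🟩
⬜🟩🟩⬜❓❓❓❓
🟩🟫🟦🟩❓❓❓❓
⬜🟫🟩🟩❓❓❓❓
🟦🟩🟩🟫❓❓❓❓
🟫🟩🟦⬜❓❓❓❓
🟦🟫🟫⬛❓❓❓❓
⬛🟫🟩⬜❓❓❓❓
🟩🟩🟩🟫❓❓❓❓
🟩🟩⬜⬜❓❓❓❓
🟩⬜🟫🟩❓❓❓❓
🟦🟫🟩⬜❓❓❓❓
⬛🟩⬜🟩❓❓❓❓
🔴🟩⬛🟫❓❓❓❓
⬜🟫🟫🟩❓❓❓❓

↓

⬛⬛⬛⬛⬛🟩🟩⬜⬜❓❓
⬛⬛⬛⬛⬛🟩⬜🟫🟩❓❓
⬛⬛⬛⬛⬛🟦🟫🟩⬜❓❓
⬛⬛⬛⬛⬛⬛🟩⬜🟩❓❓
⬛⬛⬛⬛⬛🟫🟩⬛🟫❓❓
⬛⬛⬛⬛⬛🔴🟫🟫🟩❓❓
⬛⬛⬛⬛⬛⬛⬛⬛⬛⬛⬛
⬛⬛⬛⬛⬛⬛⬛⬛⬛⬛⬛
⬛⬛⬛⬛⬛⬛⬛⬛⬛⬛⬛
⬛⬛⬛⬛⬛⬛⬛⬛⬛⬛⬛
⬛⬛⬛⬛⬛⬛⬛⬛⬛⬛⬛

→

⬛⬛⬛⬛🟩🟩⬜⬜❓❓❓
⬛⬛⬛⬛🟩⬜🟫🟩❓❓❓
⬛⬛⬛⬛🟦🟫🟩⬜❓❓❓
⬛⬛⬛⬛⬛🟩⬜🟩❓❓❓
⬛⬛⬛⬛🟫🟩⬛🟫❓❓❓
⬛⬛⬛⬛⬜🔴🟫🟩❓❓❓
⬛⬛⬛⬛⬛⬛⬛⬛⬛⬛⬛
⬛⬛⬛⬛⬛⬛⬛⬛⬛⬛⬛
⬛⬛⬛⬛⬛⬛⬛⬛⬛⬛⬛
⬛⬛⬛⬛⬛⬛⬛⬛⬛⬛⬛
⬛⬛⬛⬛⬛⬛⬛⬛⬛⬛⬛

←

⬛⬛⬛⬛⬛🟩🟩⬜⬜❓❓
⬛⬛⬛⬛⬛🟩⬜🟫🟩❓❓
⬛⬛⬛⬛⬛🟦🟫🟩⬜❓❓
⬛⬛⬛⬛⬛⬛🟩⬜🟩❓❓
⬛⬛⬛⬛⬛🟫🟩⬛🟫❓❓
⬛⬛⬛⬛⬛🔴🟫🟫🟩❓❓
⬛⬛⬛⬛⬛⬛⬛⬛⬛⬛⬛
⬛⬛⬛⬛⬛⬛⬛⬛⬛⬛⬛
⬛⬛⬛⬛⬛⬛⬛⬛⬛⬛⬛
⬛⬛⬛⬛⬛⬛⬛⬛⬛⬛⬛
⬛⬛⬛⬛⬛⬛⬛⬛⬛⬛⬛

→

⬛⬛⬛⬛🟩🟩⬜⬜❓❓❓
⬛⬛⬛⬛🟩⬜🟫🟩❓❓❓
⬛⬛⬛⬛🟦🟫🟩⬜❓❓❓
⬛⬛⬛⬛⬛🟩⬜🟩❓❓❓
⬛⬛⬛⬛🟫🟩⬛🟫❓❓❓
⬛⬛⬛⬛⬜🔴🟫🟩❓❓❓
⬛⬛⬛⬛⬛⬛⬛⬛⬛⬛⬛
⬛⬛⬛⬛⬛⬛⬛⬛⬛⬛⬛
⬛⬛⬛⬛⬛⬛⬛⬛⬛⬛⬛
⬛⬛⬛⬛⬛⬛⬛⬛⬛⬛⬛
⬛⬛⬛⬛⬛⬛⬛⬛⬛⬛⬛

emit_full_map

⬜⬜🟩⬜⬜⬜⬜🟩
🟩🟩⬛🟩⬜⬜🟫🟫
🟫🟫⬜⬛🟫⬜🟫⬛
🟩🟩🟩⬜🟫⬛🟫🟩
⬜🟩🟩⬜❓❓❓❓
🟩🟫🟦🟩❓❓❓❓
⬜🟫🟩🟩❓❓❓❓
🟦🟩🟩🟫❓❓❓❓
🟫🟩🟦⬜❓❓❓❓
🟦🟫🟫⬛❓❓❓❓
⬛🟫🟩⬜❓❓❓❓
🟩🟩🟩🟫❓❓❓❓
🟩🟩⬜⬜❓❓❓❓
🟩⬜🟫🟩❓❓❓❓
🟦🟫🟩⬜❓❓❓❓
⬛🟩⬜🟩❓❓❓❓
🟫🟩⬛🟫❓❓❓❓
⬜🔴🟫🟩❓❓❓❓


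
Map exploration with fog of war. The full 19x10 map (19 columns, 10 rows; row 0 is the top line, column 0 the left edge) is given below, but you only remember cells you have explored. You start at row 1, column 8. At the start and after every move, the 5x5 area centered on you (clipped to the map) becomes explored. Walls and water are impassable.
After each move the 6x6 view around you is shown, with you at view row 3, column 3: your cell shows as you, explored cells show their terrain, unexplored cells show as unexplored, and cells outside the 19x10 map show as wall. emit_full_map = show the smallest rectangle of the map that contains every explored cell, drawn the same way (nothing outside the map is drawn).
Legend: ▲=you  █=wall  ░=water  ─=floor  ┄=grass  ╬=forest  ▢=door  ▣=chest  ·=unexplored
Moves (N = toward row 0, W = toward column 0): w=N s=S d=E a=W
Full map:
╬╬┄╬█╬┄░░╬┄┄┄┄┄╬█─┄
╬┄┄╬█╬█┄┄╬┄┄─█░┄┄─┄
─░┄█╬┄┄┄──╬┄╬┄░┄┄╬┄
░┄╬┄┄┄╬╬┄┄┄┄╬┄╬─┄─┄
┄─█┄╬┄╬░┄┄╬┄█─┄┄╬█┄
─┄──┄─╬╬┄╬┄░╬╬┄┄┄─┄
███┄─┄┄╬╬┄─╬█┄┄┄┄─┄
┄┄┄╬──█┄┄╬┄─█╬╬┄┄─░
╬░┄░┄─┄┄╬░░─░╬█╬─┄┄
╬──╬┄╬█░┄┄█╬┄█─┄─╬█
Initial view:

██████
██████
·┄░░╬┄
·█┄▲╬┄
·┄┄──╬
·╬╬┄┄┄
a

██████
██████
·╬┄░░╬
·╬█▲┄╬
·┄┄┄──
·┄╬╬┄┄

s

██████
·╬┄░░╬
·╬█┄┄╬
·┄┄▲──
·┄╬╬┄┄
·┄╬░┄┄

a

██████
·█╬┄░░
·█╬█┄┄
·╬┄▲┄─
·┄┄╬╬┄
·╬┄╬░┄

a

██████
·╬█╬┄░
·╬█╬█┄
·█╬▲┄┄
·┄┄┄╬╬
·┄╬┄╬░

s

·╬█╬┄░
·╬█╬█┄
·█╬┄┄┄
·┄┄▲╬╬
·┄╬┄╬░
·─┄─╬╬

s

·╬█╬█┄
·█╬┄┄┄
·┄┄┄╬╬
·┄╬▲╬░
·─┄─╬╬
·┄─┄┄╬

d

╬█╬█┄┄
█╬┄┄┄─
┄┄┄╬╬┄
┄╬┄▲░┄
─┄─╬╬┄
┄─┄┄╬╬

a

·╬█╬█┄
·█╬┄┄┄
·┄┄┄╬╬
·┄╬▲╬░
·─┄─╬╬
·┄─┄┄╬

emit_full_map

╬█╬┄░░╬┄
╬█╬█┄┄╬┄
█╬┄┄┄──╬
┄┄┄╬╬┄┄┄
┄╬▲╬░┄┄·
─┄─╬╬┄··
┄─┄┄╬╬··

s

·█╬┄┄┄
·┄┄┄╬╬
·┄╬┄╬░
·─┄▲╬╬
·┄─┄┄╬
·╬──█┄


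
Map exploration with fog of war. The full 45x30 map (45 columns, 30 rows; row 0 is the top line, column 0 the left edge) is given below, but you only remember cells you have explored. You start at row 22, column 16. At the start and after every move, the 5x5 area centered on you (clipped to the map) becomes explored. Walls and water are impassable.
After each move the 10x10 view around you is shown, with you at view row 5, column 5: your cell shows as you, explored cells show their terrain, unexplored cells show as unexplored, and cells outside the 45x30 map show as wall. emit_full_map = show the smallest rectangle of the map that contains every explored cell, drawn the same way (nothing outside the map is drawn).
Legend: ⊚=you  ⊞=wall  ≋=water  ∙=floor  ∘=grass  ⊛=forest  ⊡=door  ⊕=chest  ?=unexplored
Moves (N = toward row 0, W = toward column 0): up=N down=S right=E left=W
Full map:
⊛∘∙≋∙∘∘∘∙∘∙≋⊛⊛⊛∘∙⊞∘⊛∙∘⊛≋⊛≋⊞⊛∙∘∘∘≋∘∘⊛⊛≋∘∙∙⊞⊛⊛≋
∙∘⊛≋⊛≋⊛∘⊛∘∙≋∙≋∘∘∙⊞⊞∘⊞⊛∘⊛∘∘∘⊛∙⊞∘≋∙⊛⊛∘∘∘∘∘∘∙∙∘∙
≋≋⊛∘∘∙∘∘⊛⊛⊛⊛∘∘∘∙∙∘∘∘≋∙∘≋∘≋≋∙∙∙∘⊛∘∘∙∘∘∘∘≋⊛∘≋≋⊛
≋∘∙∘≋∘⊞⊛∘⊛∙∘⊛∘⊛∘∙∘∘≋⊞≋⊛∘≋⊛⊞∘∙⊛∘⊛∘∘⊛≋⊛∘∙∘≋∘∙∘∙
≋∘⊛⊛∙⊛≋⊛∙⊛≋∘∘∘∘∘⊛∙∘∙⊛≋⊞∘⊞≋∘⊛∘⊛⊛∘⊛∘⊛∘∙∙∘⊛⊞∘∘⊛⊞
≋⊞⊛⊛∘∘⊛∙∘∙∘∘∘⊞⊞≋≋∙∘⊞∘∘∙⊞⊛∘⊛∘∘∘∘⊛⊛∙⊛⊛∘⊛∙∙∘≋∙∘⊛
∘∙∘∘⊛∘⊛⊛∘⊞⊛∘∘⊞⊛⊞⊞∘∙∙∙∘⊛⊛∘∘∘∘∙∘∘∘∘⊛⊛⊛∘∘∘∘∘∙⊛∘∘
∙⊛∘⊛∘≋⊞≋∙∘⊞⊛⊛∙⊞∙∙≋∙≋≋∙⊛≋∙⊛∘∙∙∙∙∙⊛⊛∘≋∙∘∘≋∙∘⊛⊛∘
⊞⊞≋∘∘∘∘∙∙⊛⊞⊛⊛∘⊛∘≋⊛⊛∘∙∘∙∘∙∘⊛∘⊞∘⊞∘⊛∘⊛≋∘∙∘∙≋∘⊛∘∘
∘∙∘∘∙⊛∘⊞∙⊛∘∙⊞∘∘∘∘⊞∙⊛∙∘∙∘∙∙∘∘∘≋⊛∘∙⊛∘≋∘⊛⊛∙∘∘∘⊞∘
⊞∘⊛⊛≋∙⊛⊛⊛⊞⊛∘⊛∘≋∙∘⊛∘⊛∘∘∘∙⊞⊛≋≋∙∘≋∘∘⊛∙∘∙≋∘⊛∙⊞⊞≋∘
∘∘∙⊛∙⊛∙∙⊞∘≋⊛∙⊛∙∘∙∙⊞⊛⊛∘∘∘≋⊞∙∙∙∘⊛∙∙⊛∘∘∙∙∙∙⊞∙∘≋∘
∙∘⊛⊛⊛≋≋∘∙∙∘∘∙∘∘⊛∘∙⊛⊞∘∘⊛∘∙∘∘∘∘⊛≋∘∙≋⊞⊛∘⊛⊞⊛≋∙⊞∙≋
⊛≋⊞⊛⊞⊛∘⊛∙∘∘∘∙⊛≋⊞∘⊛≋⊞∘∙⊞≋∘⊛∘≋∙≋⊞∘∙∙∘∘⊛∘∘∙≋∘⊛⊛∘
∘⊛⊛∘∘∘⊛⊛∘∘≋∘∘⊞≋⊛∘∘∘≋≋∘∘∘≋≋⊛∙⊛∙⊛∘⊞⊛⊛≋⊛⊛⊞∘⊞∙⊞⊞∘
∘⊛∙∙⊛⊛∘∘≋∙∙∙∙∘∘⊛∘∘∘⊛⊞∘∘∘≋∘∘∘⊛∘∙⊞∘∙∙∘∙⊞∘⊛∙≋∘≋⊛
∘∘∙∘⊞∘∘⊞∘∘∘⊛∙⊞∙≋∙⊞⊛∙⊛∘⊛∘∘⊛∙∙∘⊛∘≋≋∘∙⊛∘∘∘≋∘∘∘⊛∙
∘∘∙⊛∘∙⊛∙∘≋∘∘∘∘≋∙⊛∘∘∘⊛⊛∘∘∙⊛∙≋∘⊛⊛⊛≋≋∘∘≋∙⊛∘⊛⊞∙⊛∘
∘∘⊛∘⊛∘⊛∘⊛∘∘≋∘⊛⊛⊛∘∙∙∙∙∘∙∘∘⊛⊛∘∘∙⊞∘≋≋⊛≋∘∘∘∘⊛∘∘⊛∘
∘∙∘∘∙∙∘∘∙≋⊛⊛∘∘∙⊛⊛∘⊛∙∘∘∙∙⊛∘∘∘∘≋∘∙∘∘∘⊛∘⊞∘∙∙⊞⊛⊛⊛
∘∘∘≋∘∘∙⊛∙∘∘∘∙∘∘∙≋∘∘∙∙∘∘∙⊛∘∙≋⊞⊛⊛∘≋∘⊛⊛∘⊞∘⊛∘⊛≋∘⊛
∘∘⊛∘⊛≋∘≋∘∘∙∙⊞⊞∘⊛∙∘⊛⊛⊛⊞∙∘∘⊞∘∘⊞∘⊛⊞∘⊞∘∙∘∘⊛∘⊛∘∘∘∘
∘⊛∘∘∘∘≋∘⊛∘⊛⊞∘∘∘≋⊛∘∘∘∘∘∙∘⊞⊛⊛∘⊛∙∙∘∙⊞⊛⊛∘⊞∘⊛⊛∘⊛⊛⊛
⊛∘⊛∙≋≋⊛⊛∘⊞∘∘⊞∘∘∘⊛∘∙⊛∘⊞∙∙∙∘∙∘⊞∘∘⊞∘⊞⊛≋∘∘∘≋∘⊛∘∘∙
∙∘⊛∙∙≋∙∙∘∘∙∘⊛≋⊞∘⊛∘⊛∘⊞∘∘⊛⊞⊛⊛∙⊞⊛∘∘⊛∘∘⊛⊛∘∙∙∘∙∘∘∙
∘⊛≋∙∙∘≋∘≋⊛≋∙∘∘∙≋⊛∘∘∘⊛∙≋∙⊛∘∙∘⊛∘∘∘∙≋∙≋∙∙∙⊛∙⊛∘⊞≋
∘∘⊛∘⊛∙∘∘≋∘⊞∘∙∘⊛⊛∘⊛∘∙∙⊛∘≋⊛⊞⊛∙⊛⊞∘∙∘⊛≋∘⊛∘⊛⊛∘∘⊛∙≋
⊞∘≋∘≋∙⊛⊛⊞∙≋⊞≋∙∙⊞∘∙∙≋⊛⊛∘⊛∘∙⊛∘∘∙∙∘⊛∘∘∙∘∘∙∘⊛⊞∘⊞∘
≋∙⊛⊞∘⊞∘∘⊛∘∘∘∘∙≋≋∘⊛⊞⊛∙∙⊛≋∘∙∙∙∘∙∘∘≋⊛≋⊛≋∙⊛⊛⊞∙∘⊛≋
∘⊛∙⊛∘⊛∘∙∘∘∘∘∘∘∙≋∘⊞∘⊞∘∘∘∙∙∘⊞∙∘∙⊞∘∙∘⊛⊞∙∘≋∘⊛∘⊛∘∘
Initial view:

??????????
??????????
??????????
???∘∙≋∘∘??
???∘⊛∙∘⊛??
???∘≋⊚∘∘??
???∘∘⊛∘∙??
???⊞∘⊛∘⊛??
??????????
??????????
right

??????????
??????????
??????????
??∘∙≋∘∘∙??
??∘⊛∙∘⊛⊛??
??∘≋⊛⊚∘∘??
??∘∘⊛∘∙⊛??
??⊞∘⊛∘⊛∘??
??????????
??????????

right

??????????
??????????
??????????
?∘∙≋∘∘∙∙??
?∘⊛∙∘⊛⊛⊛??
?∘≋⊛∘⊚∘∘??
?∘∘⊛∘∙⊛∘??
?⊞∘⊛∘⊛∘⊞??
??????????
??????????

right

??????????
??????????
??????????
∘∙≋∘∘∙∙∘??
∘⊛∙∘⊛⊛⊛⊞??
∘≋⊛∘∘⊚∘∘??
∘∘⊛∘∙⊛∘⊞??
⊞∘⊛∘⊛∘⊞∘??
??????????
??????????

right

??????????
??????????
??????????
∙≋∘∘∙∙∘∘??
⊛∙∘⊛⊛⊛⊞∙??
≋⊛∘∘∘⊚∘∙??
∘⊛∘∙⊛∘⊞∙??
∘⊛∘⊛∘⊞∘∘??
??????????
??????????

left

??????????
??????????
??????????
∘∙≋∘∘∙∙∘∘?
∘⊛∙∘⊛⊛⊛⊞∙?
∘≋⊛∘∘⊚∘∘∙?
∘∘⊛∘∙⊛∘⊞∙?
⊞∘⊛∘⊛∘⊞∘∘?
??????????
??????????

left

??????????
??????????
??????????
?∘∙≋∘∘∙∙∘∘
?∘⊛∙∘⊛⊛⊛⊞∙
?∘≋⊛∘⊚∘∘∘∙
?∘∘⊛∘∙⊛∘⊞∙
?⊞∘⊛∘⊛∘⊞∘∘
??????????
??????????

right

??????????
??????????
??????????
∘∙≋∘∘∙∙∘∘?
∘⊛∙∘⊛⊛⊛⊞∙?
∘≋⊛∘∘⊚∘∘∙?
∘∘⊛∘∙⊛∘⊞∙?
⊞∘⊛∘⊛∘⊞∘∘?
??????????
??????????

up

??????????
??????????
??????????
???∘⊛∙∘∘??
∘∙≋∘∘∙∙∘∘?
∘⊛∙∘⊛⊚⊛⊞∙?
∘≋⊛∘∘∘∘∘∙?
∘∘⊛∘∙⊛∘⊞∙?
⊞∘⊛∘⊛∘⊞∘∘?
??????????

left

??????????
??????????
??????????
???⊛∘⊛∙∘∘?
?∘∙≋∘∘∙∙∘∘
?∘⊛∙∘⊚⊛⊛⊞∙
?∘≋⊛∘∘∘∘∘∙
?∘∘⊛∘∙⊛∘⊞∙
?⊞∘⊛∘⊛∘⊞∘∘
??????????

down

??????????
??????????
???⊛∘⊛∙∘∘?
?∘∙≋∘∘∙∙∘∘
?∘⊛∙∘⊛⊛⊛⊞∙
?∘≋⊛∘⊚∘∘∘∙
?∘∘⊛∘∙⊛∘⊞∙
?⊞∘⊛∘⊛∘⊞∘∘
??????????
??????????

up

??????????
??????????
??????????
???⊛∘⊛∙∘∘?
?∘∙≋∘∘∙∙∘∘
?∘⊛∙∘⊚⊛⊛⊞∙
?∘≋⊛∘∘∘∘∘∙
?∘∘⊛∘∙⊛∘⊞∙
?⊞∘⊛∘⊛∘⊞∘∘
??????????

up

??????????
??????????
??????????
???∘∙∙∙∙??
???⊛∘⊛∙∘∘?
?∘∙≋∘⊚∙∙∘∘
?∘⊛∙∘⊛⊛⊛⊞∙
?∘≋⊛∘∘∘∘∘∙
?∘∘⊛∘∙⊛∘⊞∙
?⊞∘⊛∘⊛∘⊞∘∘

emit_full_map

??∘∙∙∙∙??
??⊛∘⊛∙∘∘?
∘∙≋∘⊚∙∙∘∘
∘⊛∙∘⊛⊛⊛⊞∙
∘≋⊛∘∘∘∘∘∙
∘∘⊛∘∙⊛∘⊞∙
⊞∘⊛∘⊛∘⊞∘∘

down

??????????
??????????
???∘∙∙∙∙??
???⊛∘⊛∙∘∘?
?∘∙≋∘∘∙∙∘∘
?∘⊛∙∘⊚⊛⊛⊞∙
?∘≋⊛∘∘∘∘∘∙
?∘∘⊛∘∙⊛∘⊞∙
?⊞∘⊛∘⊛∘⊞∘∘
??????????

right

??????????
??????????
??∘∙∙∙∙???
??⊛∘⊛∙∘∘??
∘∙≋∘∘∙∙∘∘?
∘⊛∙∘⊛⊚⊛⊞∙?
∘≋⊛∘∘∘∘∘∙?
∘∘⊛∘∙⊛∘⊞∙?
⊞∘⊛∘⊛∘⊞∘∘?
??????????

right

??????????
??????????
?∘∙∙∙∙????
?⊛∘⊛∙∘∘∙??
∙≋∘∘∙∙∘∘??
⊛∙∘⊛⊛⊚⊞∙??
≋⊛∘∘∘∘∘∙??
∘⊛∘∙⊛∘⊞∙??
∘⊛∘⊛∘⊞∘∘??
??????????

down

??????????
?∘∙∙∙∙????
?⊛∘⊛∙∘∘∙??
∙≋∘∘∙∙∘∘??
⊛∙∘⊛⊛⊛⊞∙??
≋⊛∘∘∘⊚∘∙??
∘⊛∘∙⊛∘⊞∙??
∘⊛∘⊛∘⊞∘∘??
??????????
??????????

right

??????????
∘∙∙∙∙?????
⊛∘⊛∙∘∘∙???
≋∘∘∙∙∘∘∙??
∙∘⊛⊛⊛⊞∙∘??
⊛∘∘∘∘⊚∙∘??
⊛∘∙⊛∘⊞∙∙??
⊛∘⊛∘⊞∘∘⊛??
??????????
??????????

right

??????????
∙∙∙∙??????
∘⊛∙∘∘∙????
∘∘∙∙∘∘∙⊛??
∘⊛⊛⊛⊞∙∘∘??
∘∘∘∘∘⊚∘⊞??
∘∙⊛∘⊞∙∙∙??
∘⊛∘⊞∘∘⊛⊞??
??????????
??????????

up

??????????
??????????
∙∙∙∙??????
∘⊛∙∘∘∙∙⊛??
∘∘∙∙∘∘∙⊛??
∘⊛⊛⊛⊞⊚∘∘??
∘∘∘∘∘∙∘⊞??
∘∙⊛∘⊞∙∙∙??
∘⊛∘⊞∘∘⊛⊞??
??????????

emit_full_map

??∘∙∙∙∙????
??⊛∘⊛∙∘∘∙∙⊛
∘∙≋∘∘∙∙∘∘∙⊛
∘⊛∙∘⊛⊛⊛⊞⊚∘∘
∘≋⊛∘∘∘∘∘∙∘⊞
∘∘⊛∘∙⊛∘⊞∙∙∙
⊞∘⊛∘⊛∘⊞∘∘⊛⊞

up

??????????
??????????
??????????
∙∙∙∙∘∙∘∘??
∘⊛∙∘∘∙∙⊛??
∘∘∙∙∘⊚∙⊛??
∘⊛⊛⊛⊞∙∘∘??
∘∘∘∘∘∙∘⊞??
∘∙⊛∘⊞∙∙∙??
∘⊛∘⊞∘∘⊛⊞??

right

??????????
??????????
??????????
∙∙∙∘∙∘∘⊛??
⊛∙∘∘∙∙⊛∘??
∘∙∙∘∘⊚⊛∘??
⊛⊛⊛⊞∙∘∘⊞??
∘∘∘∘∙∘⊞⊛??
∙⊛∘⊞∙∙∙???
⊛∘⊞∘∘⊛⊞???

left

??????????
??????????
??????????
∙∙∙∙∘∙∘∘⊛?
∘⊛∙∘∘∙∙⊛∘?
∘∘∙∙∘⊚∙⊛∘?
∘⊛⊛⊛⊞∙∘∘⊞?
∘∘∘∘∘∙∘⊞⊛?
∘∙⊛∘⊞∙∙∙??
∘⊛∘⊞∘∘⊛⊞??

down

??????????
??????????
∙∙∙∙∘∙∘∘⊛?
∘⊛∙∘∘∙∙⊛∘?
∘∘∙∙∘∘∙⊛∘?
∘⊛⊛⊛⊞⊚∘∘⊞?
∘∘∘∘∘∙∘⊞⊛?
∘∙⊛∘⊞∙∙∙??
∘⊛∘⊞∘∘⊛⊞??
??????????

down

??????????
∙∙∙∙∘∙∘∘⊛?
∘⊛∙∘∘∙∙⊛∘?
∘∘∙∙∘∘∙⊛∘?
∘⊛⊛⊛⊞∙∘∘⊞?
∘∘∘∘∘⊚∘⊞⊛?
∘∙⊛∘⊞∙∙∙??
∘⊛∘⊞∘∘⊛⊞??
??????????
??????????

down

∙∙∙∙∘∙∘∘⊛?
∘⊛∙∘∘∙∙⊛∘?
∘∘∙∙∘∘∙⊛∘?
∘⊛⊛⊛⊞∙∘∘⊞?
∘∘∘∘∘∙∘⊞⊛?
∘∙⊛∘⊞⊚∙∙??
∘⊛∘⊞∘∘⊛⊞??
???⊛∙≋∙⊛??
??????????
??????????

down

∘⊛∙∘∘∙∙⊛∘?
∘∘∙∙∘∘∙⊛∘?
∘⊛⊛⊛⊞∙∘∘⊞?
∘∘∘∘∘∙∘⊞⊛?
∘∙⊛∘⊞∙∙∙??
∘⊛∘⊞∘⊚⊛⊞??
???⊛∙≋∙⊛??
???∙⊛∘≋⊛??
??????????
??????????

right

⊛∙∘∘∙∙⊛∘??
∘∙∙∘∘∙⊛∘??
⊛⊛⊛⊞∙∘∘⊞??
∘∘∘∘∙∘⊞⊛??
∙⊛∘⊞∙∙∙∘??
⊛∘⊞∘∘⊚⊞⊛??
??⊛∙≋∙⊛∘??
??∙⊛∘≋⊛⊞??
??????????
??????????

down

∘∙∙∘∘∙⊛∘??
⊛⊛⊛⊞∙∘∘⊞??
∘∘∘∘∙∘⊞⊛??
∙⊛∘⊞∙∙∙∘??
⊛∘⊞∘∘⊛⊞⊛??
??⊛∙≋⊚⊛∘??
??∙⊛∘≋⊛⊞??
???⊛∘⊛∘∙??
??????????
??????????

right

∙∙∘∘∙⊛∘???
⊛⊛⊞∙∘∘⊞???
∘∘∘∙∘⊞⊛???
⊛∘⊞∙∙∙∘∙??
∘⊞∘∘⊛⊞⊛⊛??
?⊛∙≋∙⊚∘∙??
?∙⊛∘≋⊛⊞⊛??
??⊛∘⊛∘∙⊛??
??????????
??????????

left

∘∙∙∘∘∙⊛∘??
⊛⊛⊛⊞∙∘∘⊞??
∘∘∘∘∙∘⊞⊛??
∙⊛∘⊞∙∙∙∘∙?
⊛∘⊞∘∘⊛⊞⊛⊛?
??⊛∙≋⊚⊛∘∙?
??∙⊛∘≋⊛⊞⊛?
???⊛∘⊛∘∙⊛?
??????????
??????????

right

∙∙∘∘∙⊛∘???
⊛⊛⊞∙∘∘⊞???
∘∘∘∙∘⊞⊛???
⊛∘⊞∙∙∙∘∙??
∘⊞∘∘⊛⊞⊛⊛??
?⊛∙≋∙⊚∘∙??
?∙⊛∘≋⊛⊞⊛??
??⊛∘⊛∘∙⊛??
??????????
??????????

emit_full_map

??∘∙∙∙∙∘∙∘∘⊛?
??⊛∘⊛∙∘∘∙∙⊛∘?
∘∙≋∘∘∙∙∘∘∙⊛∘?
∘⊛∙∘⊛⊛⊛⊞∙∘∘⊞?
∘≋⊛∘∘∘∘∘∙∘⊞⊛?
∘∘⊛∘∙⊛∘⊞∙∙∙∘∙
⊞∘⊛∘⊛∘⊞∘∘⊛⊞⊛⊛
??????⊛∙≋∙⊚∘∙
??????∙⊛∘≋⊛⊞⊛
???????⊛∘⊛∘∙⊛


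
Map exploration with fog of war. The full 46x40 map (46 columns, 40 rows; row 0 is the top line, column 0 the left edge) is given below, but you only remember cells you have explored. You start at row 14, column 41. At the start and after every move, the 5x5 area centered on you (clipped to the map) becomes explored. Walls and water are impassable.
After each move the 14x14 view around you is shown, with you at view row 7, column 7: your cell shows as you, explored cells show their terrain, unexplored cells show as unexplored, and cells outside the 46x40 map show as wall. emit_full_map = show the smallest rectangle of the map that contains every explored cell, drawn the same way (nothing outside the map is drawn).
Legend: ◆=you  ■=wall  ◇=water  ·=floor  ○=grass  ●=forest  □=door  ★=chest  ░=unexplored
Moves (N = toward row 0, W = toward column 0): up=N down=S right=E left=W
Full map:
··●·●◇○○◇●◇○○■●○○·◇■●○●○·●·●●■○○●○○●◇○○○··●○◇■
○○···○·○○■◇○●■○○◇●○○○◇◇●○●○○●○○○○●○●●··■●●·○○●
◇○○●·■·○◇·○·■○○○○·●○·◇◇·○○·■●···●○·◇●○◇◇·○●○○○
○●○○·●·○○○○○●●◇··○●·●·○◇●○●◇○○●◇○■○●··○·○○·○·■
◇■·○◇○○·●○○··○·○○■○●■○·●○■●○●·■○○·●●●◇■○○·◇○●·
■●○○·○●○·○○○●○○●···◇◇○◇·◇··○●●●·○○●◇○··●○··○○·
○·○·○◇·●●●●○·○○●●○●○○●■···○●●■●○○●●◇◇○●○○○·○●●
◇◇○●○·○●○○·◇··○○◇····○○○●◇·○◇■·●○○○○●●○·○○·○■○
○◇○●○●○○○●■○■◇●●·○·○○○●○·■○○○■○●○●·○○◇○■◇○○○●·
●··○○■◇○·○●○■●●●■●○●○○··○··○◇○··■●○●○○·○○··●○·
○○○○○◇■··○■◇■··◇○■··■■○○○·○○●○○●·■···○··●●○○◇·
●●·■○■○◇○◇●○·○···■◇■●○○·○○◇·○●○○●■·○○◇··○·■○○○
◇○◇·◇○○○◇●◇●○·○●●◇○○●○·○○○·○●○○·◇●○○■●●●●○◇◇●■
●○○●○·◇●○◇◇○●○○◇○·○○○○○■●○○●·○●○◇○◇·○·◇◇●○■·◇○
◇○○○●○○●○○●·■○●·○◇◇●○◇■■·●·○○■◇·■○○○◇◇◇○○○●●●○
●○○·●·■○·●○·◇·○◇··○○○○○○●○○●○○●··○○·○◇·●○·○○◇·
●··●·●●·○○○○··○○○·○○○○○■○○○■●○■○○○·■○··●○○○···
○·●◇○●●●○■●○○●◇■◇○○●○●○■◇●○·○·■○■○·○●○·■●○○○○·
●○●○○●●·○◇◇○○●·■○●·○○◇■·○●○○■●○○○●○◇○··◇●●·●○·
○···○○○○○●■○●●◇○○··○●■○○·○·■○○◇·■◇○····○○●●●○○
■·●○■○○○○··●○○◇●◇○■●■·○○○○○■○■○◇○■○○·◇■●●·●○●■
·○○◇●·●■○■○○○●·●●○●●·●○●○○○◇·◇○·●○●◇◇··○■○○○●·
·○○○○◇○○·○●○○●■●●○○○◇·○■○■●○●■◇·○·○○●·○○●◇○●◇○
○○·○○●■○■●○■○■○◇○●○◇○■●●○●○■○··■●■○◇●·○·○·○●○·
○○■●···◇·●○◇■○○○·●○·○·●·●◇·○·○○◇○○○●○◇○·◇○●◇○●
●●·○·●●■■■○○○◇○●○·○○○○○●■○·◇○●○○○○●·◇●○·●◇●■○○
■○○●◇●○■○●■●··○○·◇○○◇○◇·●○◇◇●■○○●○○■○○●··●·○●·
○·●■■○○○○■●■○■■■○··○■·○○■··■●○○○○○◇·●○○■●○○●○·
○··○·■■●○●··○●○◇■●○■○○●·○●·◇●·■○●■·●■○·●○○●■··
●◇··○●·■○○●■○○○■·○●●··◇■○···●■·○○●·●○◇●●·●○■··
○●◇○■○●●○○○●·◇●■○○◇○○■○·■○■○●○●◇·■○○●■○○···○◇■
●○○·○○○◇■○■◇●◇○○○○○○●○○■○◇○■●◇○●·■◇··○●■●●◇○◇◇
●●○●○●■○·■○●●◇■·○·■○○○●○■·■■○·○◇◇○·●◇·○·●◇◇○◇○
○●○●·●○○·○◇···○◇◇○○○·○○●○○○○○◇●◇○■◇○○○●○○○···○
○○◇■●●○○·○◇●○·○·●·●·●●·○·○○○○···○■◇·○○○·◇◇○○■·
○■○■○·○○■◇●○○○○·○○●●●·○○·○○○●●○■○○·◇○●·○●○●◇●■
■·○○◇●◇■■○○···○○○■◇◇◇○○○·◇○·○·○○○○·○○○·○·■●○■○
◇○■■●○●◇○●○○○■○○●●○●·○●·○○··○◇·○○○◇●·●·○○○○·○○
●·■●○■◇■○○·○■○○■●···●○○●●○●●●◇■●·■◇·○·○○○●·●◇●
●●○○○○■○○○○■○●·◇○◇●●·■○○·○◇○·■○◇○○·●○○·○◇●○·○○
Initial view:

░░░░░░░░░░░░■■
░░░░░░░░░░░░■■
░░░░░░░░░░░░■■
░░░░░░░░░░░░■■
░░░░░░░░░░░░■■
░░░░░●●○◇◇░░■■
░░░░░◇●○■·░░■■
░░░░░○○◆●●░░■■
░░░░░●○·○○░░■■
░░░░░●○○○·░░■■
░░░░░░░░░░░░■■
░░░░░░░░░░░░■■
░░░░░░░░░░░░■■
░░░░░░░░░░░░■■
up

░░░░░░░░░░░░■■
░░░░░░░░░░░░■■
░░░░░░░░░░░░■■
░░░░░░░░░░░░■■
░░░░░░░░░░░░■■
░░░░░·○·■○░░■■
░░░░░●●○◇◇░░■■
░░░░░◇●◆■·░░■■
░░░░░○○○●●░░■■
░░░░░●○·○○░░■■
░░░░░●○○○·░░■■
░░░░░░░░░░░░■■
░░░░░░░░░░░░■■
░░░░░░░░░░░░■■

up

░░░░░░░░░░░░■■
░░░░░░░░░░░░■■
░░░░░░░░░░░░■■
░░░░░░░░░░░░■■
░░░░░░░░░░░░■■
░░░░░·●●○○░░■■
░░░░░·○·■○░░■■
░░░░░●●◆◇◇░░■■
░░░░░◇●○■·░░■■
░░░░░○○○●●░░■■
░░░░░●○·○○░░■■
░░░░░●○○○·░░■■
░░░░░░░░░░░░■■
░░░░░░░░░░░░■■

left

░░░░░░░░░░░░░■
░░░░░░░░░░░░░■
░░░░░░░░░░░░░■
░░░░░░░░░░░░░■
░░░░░░░░░░░░░■
░░░░░··●●○○░░■
░░░░░··○·■○░░■
░░░░░●●◆○◇◇░░■
░░░░░◇◇●○■·░░■
░░░░░◇○○○●●░░■
░░░░░░●○·○○░░■
░░░░░░●○○○·░░■
░░░░░░░░░░░░░■
░░░░░░░░░░░░░■

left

░░░░░░░░░░░░░░
░░░░░░░░░░░░░░
░░░░░░░░░░░░░░
░░░░░░░░░░░░░░
░░░░░░░░░░░░░░
░░░░░○··●●○○░░
░░░░░◇··○·■○░░
░░░░░●●◆●○◇◇░░
░░░░░·◇◇●○■·░░
░░░░░◇◇○○○●●░░
░░░░░░░●○·○○░░
░░░░░░░●○○○·░░
░░░░░░░░░░░░░░
░░░░░░░░░░░░░░

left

░░░░░░░░░░░░░░
░░░░░░░░░░░░░░
░░░░░░░░░░░░░░
░░░░░░░░░░░░░░
░░░░░░░░░░░░░░
░░░░░·○··●●○○░
░░░░░○◇··○·■○░
░░░░░■●◆●●○◇◇░
░░░░░○·◇◇●○■·░
░░░░░◇◇◇○○○●●░
░░░░░░░░●○·○○░
░░░░░░░░●○○○·░
░░░░░░░░░░░░░░
░░░░░░░░░░░░░░

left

░░░░░░░░░░░░░░
░░░░░░░░░░░░░░
░░░░░░░░░░░░░░
░░░░░░░░░░░░░░
░░░░░░░░░░░░░░
░░░░░··○··●●○○
░░░░░○○◇··○·■○
░░░░░○■◆●●●○◇◇
░░░░░·○·◇◇●○■·
░░░░░○◇◇◇○○○●●
░░░░░░░░░●○·○○
░░░░░░░░░●○○○·
░░░░░░░░░░░░░░
░░░░░░░░░░░░░░

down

░░░░░░░░░░░░░░
░░░░░░░░░░░░░░
░░░░░░░░░░░░░░
░░░░░░░░░░░░░░
░░░░░··○··●●○○
░░░░░○○◇··○·■○
░░░░░○■●●●●○◇◇
░░░░░·○◆◇◇●○■·
░░░░░○◇◇◇○○○●●
░░░░░·○◇·●○·○○
░░░░░░░░░●○○○·
░░░░░░░░░░░░░░
░░░░░░░░░░░░░░
░░░░░░░░░░░░░░

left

░░░░░░░░░░░░░░
░░░░░░░░░░░░░░
░░░░░░░░░░░░░░
░░░░░░░░░░░░░░
░░░░░░··○··●●○
░░░░░·○○◇··○·■
░░░░░○○■●●●●○◇
░░░░░◇·◆·◇◇●○■
░░░░░○○◇◇◇○○○●
░░░░░○·○◇·●○·○
░░░░░░░░░░●○○○
░░░░░░░░░░░░░░
░░░░░░░░░░░░░░
░░░░░░░░░░░░░░

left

░░░░░░░░░░░░░░
░░░░░░░░░░░░░░
░░░░░░░░░░░░░░
░░░░░░░░░░░░░░
░░░░░░░··○··●●
░░░░░■·○○◇··○·
░░░░░●○○■●●●●○
░░░░░○◇◆○·◇◇●○
░░░░░○○○◇◇◇○○○
░░░░░○○·○◇·●○·
░░░░░░░░░░░●○○
░░░░░░░░░░░░░░
░░░░░░░░░░░░░░
░░░░░░░░░░░░░░

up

░░░░░░░░░░░░░░
░░░░░░░░░░░░░░
░░░░░░░░░░░░░░
░░░░░░░░░░░░░░
░░░░░░░░░░░░░░
░░░░░■···○··●●
░░░░░■·○○◇··○·
░░░░░●○◆■●●●●○
░░░░░○◇·○·◇◇●○
░░░░░○○○◇◇◇○○○
░░░░░○○·○◇·●○·
░░░░░░░░░░░●○○
░░░░░░░░░░░░░░
░░░░░░░░░░░░░░

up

░░░░░░░░░░░░░░
░░░░░░░░░░░░░░
░░░░░░░░░░░░░░
░░░░░░░░░░░░░░
░░░░░░░░░░░░░░
░░░░░●○●○○░░░░
░░░░░■···○··●●
░░░░░■·◆○◇··○·
░░░░░●○○■●●●●○
░░░░░○◇·○·◇◇●○
░░░░░○○○◇◇◇○○○
░░░░░○○·○◇·●○·
░░░░░░░░░░░●○○
░░░░░░░░░░░░░░

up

░░░░░░░░░░░░░░
░░░░░░░░░░░░░░
░░░░░░░░░░░░░░
░░░░░░░░░░░░░░
░░░░░░░░░░░░░░
░░░░░●·○○◇░░░░
░░░░░●○●○○░░░░
░░░░░■·◆·○··●●
░░░░░■·○○◇··○·
░░░░░●○○■●●●●○
░░░░░○◇·○·◇◇●○
░░░░░○○○◇◇◇○○○
░░░░░○○·○◇·●○·
░░░░░░░░░░░●○○

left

░░░░░░░░░░░░░░
░░░░░░░░░░░░░░
░░░░░░░░░░░░░░
░░░░░░░░░░░░░░
░░░░░░░░░░░░░░
░░░░░○●·○○◇░░░
░░░░░■●○●○○░░░
░░░░░·■◆··○··●
░░░░░●■·○○◇··○
░░░░░◇●○○■●●●●
░░░░░░○◇·○·◇◇●
░░░░░░○○○◇◇◇○○
░░░░░░○○·○◇·●○
░░░░░░░░░░░░●○

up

░░░░░░░░░░░░░░
░░░░░░░░░░░░░░
░░░░░░░░░░░░░░
░░░░░░░░░░░░░░
░░░░░░░░░░░░░░
░░░░░○○○○●░░░░
░░░░░○●·○○◇░░░
░░░░░■●◆●○○░░░
░░░░░·■···○··●
░░░░░●■·○○◇··○
░░░░░◇●○○■●●●●
░░░░░░○◇·○·◇◇●
░░░░░░○○○◇◇◇○○
░░░░░░○○·○◇·●○

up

░░░░░░░░░░░░░░
░░░░░░░░░░░░░░
░░░░░░░░░░░░░░
░░░░░░░░░░░░░░
░░░░░░░░░░░░░░
░░░░░○●●◇◇░░░░
░░░░░○○○○●░░░░
░░░░░○●◆○○◇░░░
░░░░░■●○●○○░░░
░░░░░·■···○··●
░░░░░●■·○○◇··○
░░░░░◇●○○■●●●●
░░░░░░○◇·○·◇◇●
░░░░░░○○○◇◇◇○○

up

░░░░░░░░░░░░░░
░░░░░░░░░░░░░░
░░░░░░░░░░░░░░
░░░░░░░░░░░░░░
░░░░░░░░░░░░░░
░░░░░○○●◇○░░░░
░░░░░○●●◇◇░░░░
░░░░░○○◆○●░░░░
░░░░░○●·○○◇░░░
░░░░░■●○●○○░░░
░░░░░·■···○··●
░░░░░●■·○○◇··○
░░░░░◇●○○■●●●●
░░░░░░○◇·○·◇◇●

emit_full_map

○○●◇○░░░░░░░
○●●◇◇░░░░░░░
○○◆○●░░░░░░░
○●·○○◇░░░░░░
■●○●○○░░░░░░
·■···○··●●○○
●■·○○◇··○·■○
◇●○○■●●●●○◇◇
░○◇·○·◇◇●○■·
░○○○◇◇◇○○○●●
░○○·○◇·●○·○○
░░░░░░░●○○○·
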